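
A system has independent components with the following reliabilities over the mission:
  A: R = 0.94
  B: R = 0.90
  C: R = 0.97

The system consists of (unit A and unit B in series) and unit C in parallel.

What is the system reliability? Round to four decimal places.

Series (A and B): 0.940000 × 0.900000 = 0.846000
Parallel ([0.846000] and C): 1 − (1 − 0.846000)(1 − 0.970000) = 0.9954

0.9954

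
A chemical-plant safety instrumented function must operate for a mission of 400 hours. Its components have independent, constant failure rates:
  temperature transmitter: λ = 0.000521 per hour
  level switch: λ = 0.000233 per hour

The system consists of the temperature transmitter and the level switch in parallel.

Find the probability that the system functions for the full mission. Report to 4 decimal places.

R(temperature transmitter) = exp(−0.000521 × 400) = 0.811882
R(level switch) = exp(−0.000233 × 400) = 0.911011
Parallel (temperature transmitter and level switch): 1 − (1 − 0.811882)(1 − 0.911011) = 0.9833

0.9833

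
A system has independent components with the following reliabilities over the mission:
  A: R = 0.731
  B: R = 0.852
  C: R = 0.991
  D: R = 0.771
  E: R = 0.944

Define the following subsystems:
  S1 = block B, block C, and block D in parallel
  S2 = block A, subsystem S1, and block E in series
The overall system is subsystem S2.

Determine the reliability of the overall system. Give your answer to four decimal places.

Parallel (B, C, and D): 1 − (1 − 0.852000)(1 − 0.991000)(1 − 0.771000) = 0.999695
Series (A, [0.999695], and E): 0.731000 × 0.999695 × 0.944000 = 0.6899

0.6899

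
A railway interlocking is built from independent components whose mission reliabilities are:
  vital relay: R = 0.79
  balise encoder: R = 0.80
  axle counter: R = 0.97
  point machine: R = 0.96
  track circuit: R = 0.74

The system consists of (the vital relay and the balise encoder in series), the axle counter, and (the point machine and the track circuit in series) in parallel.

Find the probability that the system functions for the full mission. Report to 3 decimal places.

0.997

Series (vital relay and balise encoder): 0.79000 × 0.80000 = 0.63200
Series (point machine and track circuit): 0.96000 × 0.74000 = 0.71040
Parallel ([0.63200], axle counter, and [0.71040]): 1 − (1 − 0.63200)(1 − 0.97000)(1 − 0.71040) = 0.997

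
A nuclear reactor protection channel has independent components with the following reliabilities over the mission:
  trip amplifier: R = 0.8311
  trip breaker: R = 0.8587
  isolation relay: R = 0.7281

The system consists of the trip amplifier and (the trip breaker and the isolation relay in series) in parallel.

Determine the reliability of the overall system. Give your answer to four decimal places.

Series (trip breaker and isolation relay): 0.858700 × 0.728100 = 0.625219
Parallel (trip amplifier and [0.625219]): 1 − (1 − 0.831100)(1 − 0.625219) = 0.9367

0.9367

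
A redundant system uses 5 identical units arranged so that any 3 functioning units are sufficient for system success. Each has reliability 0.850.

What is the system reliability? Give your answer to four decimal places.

R = Σ_{i=3}^{5} C(5,i) p^i (1−p)^{5−i} with p = 0.850
C(5,3)·0.850^3·0.150^2 = 0.138178
C(5,4)·0.850^4·0.150^1 = 0.391505
C(5,5)·0.850^5·0.150^0 = 0.443705
Sum = 0.9734

0.9734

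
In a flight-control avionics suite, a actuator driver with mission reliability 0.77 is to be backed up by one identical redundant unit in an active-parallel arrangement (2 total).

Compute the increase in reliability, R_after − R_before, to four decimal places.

0.1771

R_before = 0.77
R_after = 1 − (1 − 0.77)^2 = 0.9471
ΔR = 0.9471 − 0.77 = 0.1771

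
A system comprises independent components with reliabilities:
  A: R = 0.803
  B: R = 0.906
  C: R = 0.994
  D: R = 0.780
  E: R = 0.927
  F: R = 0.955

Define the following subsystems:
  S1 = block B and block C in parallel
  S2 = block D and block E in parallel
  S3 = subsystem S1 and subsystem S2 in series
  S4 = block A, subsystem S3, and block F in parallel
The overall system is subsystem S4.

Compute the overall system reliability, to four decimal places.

Parallel (B and C): 1 − (1 − 0.906000)(1 − 0.994000) = 0.999436
Parallel (D and E): 1 − (1 − 0.780000)(1 − 0.927000) = 0.983940
Series ([0.999436] and [0.983940]): 0.999436 × 0.983940 = 0.983385
Parallel (A, [0.983385], and F): 1 − (1 − 0.803000)(1 − 0.983385)(1 − 0.955000) = 0.9999

0.9999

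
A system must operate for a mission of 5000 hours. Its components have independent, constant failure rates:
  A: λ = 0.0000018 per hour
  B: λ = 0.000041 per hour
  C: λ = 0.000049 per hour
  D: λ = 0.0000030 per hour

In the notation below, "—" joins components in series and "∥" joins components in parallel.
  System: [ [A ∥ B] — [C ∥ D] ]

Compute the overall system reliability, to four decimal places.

R(A) = exp(−0.0000018 × 5000) = 0.991040
R(B) = exp(−0.000041 × 5000) = 0.814647
R(C) = exp(−0.000049 × 5000) = 0.782705
R(D) = exp(−0.0000030 × 5000) = 0.985112
Parallel (A and B): 1 − (1 − 0.991040)(1 − 0.814647) = 0.998339
Parallel (C and D): 1 − (1 − 0.782705)(1 − 0.985112) = 0.996765
Series ([0.998339] and [0.996765]): 0.998339 × 0.996765 = 0.9951

0.9951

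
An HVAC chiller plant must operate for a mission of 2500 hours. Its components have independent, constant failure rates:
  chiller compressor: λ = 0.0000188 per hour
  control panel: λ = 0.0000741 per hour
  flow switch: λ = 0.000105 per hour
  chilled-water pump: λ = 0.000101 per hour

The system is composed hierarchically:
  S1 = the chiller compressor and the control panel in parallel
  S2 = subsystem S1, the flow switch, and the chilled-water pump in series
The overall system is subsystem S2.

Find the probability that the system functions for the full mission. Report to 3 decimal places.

0.593

R(chiller compressor) = exp(−0.0000188 × 2500) = 0.95409
R(control panel) = exp(−0.0000741 × 2500) = 0.83090
R(flow switch) = exp(−0.000105 × 2500) = 0.76913
R(chilled-water pump) = exp(−0.000101 × 2500) = 0.77686
Parallel (chiller compressor and control panel): 1 − (1 − 0.95409)(1 − 0.83090) = 0.99224
Series ([0.99224], flow switch, and chilled-water pump): 0.99224 × 0.76913 × 0.77686 = 0.593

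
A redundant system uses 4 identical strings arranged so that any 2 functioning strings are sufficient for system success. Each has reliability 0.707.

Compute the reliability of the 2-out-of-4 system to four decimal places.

R = Σ_{i=2}^{4} C(4,i) p^i (1−p)^{4−i} with p = 0.707
C(4,2)·0.707^2·0.293^2 = 0.257469
C(4,3)·0.707^3·0.293^1 = 0.414177
C(4,4)·0.707^4·0.293^0 = 0.249849
Sum = 0.9215

0.9215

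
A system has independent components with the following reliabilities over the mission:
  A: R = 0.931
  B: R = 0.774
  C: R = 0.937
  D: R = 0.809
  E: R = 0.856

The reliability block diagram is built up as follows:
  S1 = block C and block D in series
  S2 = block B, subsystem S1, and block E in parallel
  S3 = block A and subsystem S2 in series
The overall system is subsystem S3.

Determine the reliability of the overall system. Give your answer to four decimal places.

Series (C and D): 0.937000 × 0.809000 = 0.758033
Parallel (B, [0.758033], and E): 1 − (1 − 0.774000)(1 − 0.758033)(1 − 0.856000) = 0.992125
Series (A and [0.992125]): 0.931000 × 0.992125 = 0.9237

0.9237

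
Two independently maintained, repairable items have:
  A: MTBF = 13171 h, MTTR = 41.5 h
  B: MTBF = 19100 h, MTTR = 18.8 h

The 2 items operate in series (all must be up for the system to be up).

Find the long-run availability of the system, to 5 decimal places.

0.99588

A(A) = MTBF/(MTBF+MTTR) = 13171/(13171+41.5) = 0.996859
A(B) = MTBF/(MTBF+MTTR) = 19100/(19100+18.8) = 0.999017
Series availability: 0.996859 × 0.999017 = 0.99588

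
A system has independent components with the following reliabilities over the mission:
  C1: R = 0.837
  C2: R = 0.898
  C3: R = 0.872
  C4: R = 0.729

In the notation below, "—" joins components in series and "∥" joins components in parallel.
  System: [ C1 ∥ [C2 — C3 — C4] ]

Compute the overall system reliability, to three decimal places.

Series (C2, C3, and C4): 0.89800 × 0.87200 × 0.72900 = 0.57085
Parallel (C1 and [0.57085]): 1 − (1 − 0.83700)(1 − 0.57085) = 0.930

0.930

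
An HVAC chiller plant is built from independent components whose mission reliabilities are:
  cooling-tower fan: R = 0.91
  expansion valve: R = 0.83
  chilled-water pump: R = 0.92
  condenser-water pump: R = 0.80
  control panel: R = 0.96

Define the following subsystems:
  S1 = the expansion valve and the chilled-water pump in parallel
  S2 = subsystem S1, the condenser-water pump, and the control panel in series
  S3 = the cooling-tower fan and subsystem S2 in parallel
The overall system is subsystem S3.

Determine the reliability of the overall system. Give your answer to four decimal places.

0.9782

Parallel (expansion valve and chilled-water pump): 1 − (1 − 0.830000)(1 − 0.920000) = 0.986400
Series ([0.986400], condenser-water pump, and control panel): 0.986400 × 0.800000 × 0.960000 = 0.757555
Parallel (cooling-tower fan and [0.757555]): 1 − (1 − 0.910000)(1 − 0.757555) = 0.9782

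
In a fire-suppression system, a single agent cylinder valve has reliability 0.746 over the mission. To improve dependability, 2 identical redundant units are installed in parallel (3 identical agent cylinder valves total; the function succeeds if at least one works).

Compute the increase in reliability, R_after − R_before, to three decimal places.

0.238

R_before = 0.746
R_after = 1 − (1 − 0.746)^3 = 0.984
ΔR = 0.984 − 0.746 = 0.238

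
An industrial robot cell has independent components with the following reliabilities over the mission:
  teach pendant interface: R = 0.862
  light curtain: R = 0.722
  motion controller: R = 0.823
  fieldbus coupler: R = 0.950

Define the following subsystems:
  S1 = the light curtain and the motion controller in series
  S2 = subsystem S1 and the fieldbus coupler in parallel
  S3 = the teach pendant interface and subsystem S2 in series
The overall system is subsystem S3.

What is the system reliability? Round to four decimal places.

0.8445

Series (light curtain and motion controller): 0.722000 × 0.823000 = 0.594206
Parallel ([0.594206] and fieldbus coupler): 1 − (1 − 0.594206)(1 − 0.950000) = 0.979710
Series (teach pendant interface and [0.979710]): 0.862000 × 0.979710 = 0.8445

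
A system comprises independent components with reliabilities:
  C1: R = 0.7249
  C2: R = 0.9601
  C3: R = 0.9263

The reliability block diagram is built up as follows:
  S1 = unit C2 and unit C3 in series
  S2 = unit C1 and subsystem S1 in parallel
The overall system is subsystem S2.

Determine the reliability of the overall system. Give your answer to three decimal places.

Series (C2 and C3): 0.96010 × 0.92630 = 0.88934
Parallel (C1 and [0.88934]): 1 − (1 − 0.72490)(1 − 0.88934) = 0.970

0.970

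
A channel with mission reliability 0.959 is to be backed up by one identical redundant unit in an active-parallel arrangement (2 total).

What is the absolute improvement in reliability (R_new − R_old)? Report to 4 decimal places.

R_before = 0.959
R_after = 1 − (1 − 0.959)^2 = 0.9983
ΔR = 0.9983 − 0.959 = 0.0393

0.0393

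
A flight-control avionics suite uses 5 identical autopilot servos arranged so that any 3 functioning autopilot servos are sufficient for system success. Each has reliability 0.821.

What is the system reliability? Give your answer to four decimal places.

0.9569

R = Σ_{i=3}^{5} C(5,i) p^i (1−p)^{5−i} with p = 0.821
C(5,3)·0.821^3·0.179^2 = 0.177311
C(5,4)·0.821^4·0.179^1 = 0.406626
C(5,5)·0.821^5·0.179^0 = 0.373006
Sum = 0.9569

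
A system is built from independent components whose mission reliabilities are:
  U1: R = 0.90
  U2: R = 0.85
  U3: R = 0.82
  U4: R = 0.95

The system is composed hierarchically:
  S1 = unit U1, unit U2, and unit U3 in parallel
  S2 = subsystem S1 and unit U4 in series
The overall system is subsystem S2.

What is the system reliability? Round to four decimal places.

0.9474

Parallel (U1, U2, and U3): 1 − (1 − 0.900000)(1 − 0.850000)(1 − 0.820000) = 0.997300
Series ([0.997300] and U4): 0.997300 × 0.950000 = 0.9474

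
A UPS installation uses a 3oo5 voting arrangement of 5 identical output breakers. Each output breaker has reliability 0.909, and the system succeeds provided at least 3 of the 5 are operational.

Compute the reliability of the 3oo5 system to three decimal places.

0.993

R = Σ_{i=3}^{5} C(5,i) p^i (1−p)^{5−i} with p = 0.909
C(5,3)·0.909^3·0.091^2 = 0.06220
C(5,4)·0.909^4·0.091^1 = 0.31065
C(5,5)·0.909^5·0.091^0 = 0.62061
Sum = 0.993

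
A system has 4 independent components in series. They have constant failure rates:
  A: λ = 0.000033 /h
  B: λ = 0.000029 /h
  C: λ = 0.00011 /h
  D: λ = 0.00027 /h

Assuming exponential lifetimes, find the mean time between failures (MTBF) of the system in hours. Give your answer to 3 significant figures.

Series of exponential components: λ_sys = Σ λ_i
λ_sys = 0.000033 + 0.000029 + 0.00011 + 0.00027 = 4.4200e-04 /h
MTBF = 1 / λ_sys = 2260 h

2260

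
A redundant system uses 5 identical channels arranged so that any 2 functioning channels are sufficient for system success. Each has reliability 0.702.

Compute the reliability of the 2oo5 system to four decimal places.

0.9700

R = Σ_{i=2}^{5} C(5,i) p^i (1−p)^{5−i} with p = 0.702
C(5,2)·0.702^2·0.298^3 = 0.130414
C(5,3)·0.702^3·0.298^2 = 0.307216
C(5,4)·0.702^4·0.298^1 = 0.361855
C(5,5)·0.702^5·0.298^0 = 0.170485
Sum = 0.9700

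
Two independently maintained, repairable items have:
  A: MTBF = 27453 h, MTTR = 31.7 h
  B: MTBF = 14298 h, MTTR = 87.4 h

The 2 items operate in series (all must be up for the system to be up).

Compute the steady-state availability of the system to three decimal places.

0.993

A(A) = MTBF/(MTBF+MTTR) = 27453/(27453+31.7) = 0.998847
A(B) = MTBF/(MTBF+MTTR) = 14298/(14298+87.4) = 0.993924
Series availability: 0.998847 × 0.993924 = 0.993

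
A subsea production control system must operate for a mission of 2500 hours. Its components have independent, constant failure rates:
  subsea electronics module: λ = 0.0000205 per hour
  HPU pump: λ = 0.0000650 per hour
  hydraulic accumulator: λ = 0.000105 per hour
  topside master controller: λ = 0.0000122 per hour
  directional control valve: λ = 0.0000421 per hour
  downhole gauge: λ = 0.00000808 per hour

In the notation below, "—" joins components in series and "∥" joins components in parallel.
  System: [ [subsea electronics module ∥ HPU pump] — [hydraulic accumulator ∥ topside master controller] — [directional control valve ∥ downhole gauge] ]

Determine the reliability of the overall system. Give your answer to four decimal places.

0.9837

R(subsea electronics module) = exp(−0.0000205 × 2500) = 0.950041
R(HPU pump) = exp(−0.0000650 × 2500) = 0.850016
R(hydraulic accumulator) = exp(−0.000105 × 2500) = 0.769126
R(topside master controller) = exp(−0.0000122 × 2500) = 0.969960
R(directional control valve) = exp(−0.0000421 × 2500) = 0.900099
R(downhole gauge) = exp(−0.00000808 × 2500) = 0.980003
Parallel (subsea electronics module and HPU pump): 1 − (1 − 0.950041)(1 − 0.850016) = 0.992507
Parallel (hydraulic accumulator and topside master controller): 1 − (1 − 0.769126)(1 − 0.969960) = 0.993065
Parallel (directional control valve and downhole gauge): 1 − (1 − 0.900099)(1 − 0.980003) = 0.998002
Series ([0.992507], [0.993065], and [0.998002]): 0.992507 × 0.993065 × 0.998002 = 0.9837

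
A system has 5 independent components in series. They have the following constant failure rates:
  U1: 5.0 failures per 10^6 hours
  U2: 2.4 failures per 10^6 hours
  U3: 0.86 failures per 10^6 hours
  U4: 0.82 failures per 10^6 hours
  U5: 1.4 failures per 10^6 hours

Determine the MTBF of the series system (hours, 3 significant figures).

95400

Series of exponential components: λ_sys = Σ λ_i
λ_sys = 0.0000050 + 0.0000024 + 0.00000086 + 0.00000082 + 0.0000014 = 1.0480e-05 /h
MTBF = 1 / λ_sys = 95400 h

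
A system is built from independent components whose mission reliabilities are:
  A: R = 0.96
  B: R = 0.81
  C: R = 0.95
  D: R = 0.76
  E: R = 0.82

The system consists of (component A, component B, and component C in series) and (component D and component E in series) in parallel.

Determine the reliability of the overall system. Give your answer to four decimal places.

Series (A, B, and C): 0.960000 × 0.810000 × 0.950000 = 0.738720
Series (D and E): 0.760000 × 0.820000 = 0.623200
Parallel ([0.738720] and [0.623200]): 1 − (1 − 0.738720)(1 − 0.623200) = 0.9015

0.9015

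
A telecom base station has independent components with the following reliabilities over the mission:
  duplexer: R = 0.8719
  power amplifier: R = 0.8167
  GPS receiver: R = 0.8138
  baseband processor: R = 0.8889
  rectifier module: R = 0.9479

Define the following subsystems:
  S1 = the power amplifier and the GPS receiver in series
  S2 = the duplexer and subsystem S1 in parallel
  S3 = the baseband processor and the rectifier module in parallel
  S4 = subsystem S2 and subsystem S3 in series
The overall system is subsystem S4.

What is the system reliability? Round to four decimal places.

0.9515

Series (power amplifier and GPS receiver): 0.816700 × 0.813800 = 0.664630
Parallel (duplexer and [0.664630]): 1 − (1 − 0.871900)(1 − 0.664630) = 0.957039
Parallel (baseband processor and rectifier module): 1 − (1 − 0.888900)(1 − 0.947900) = 0.994212
Series ([0.957039] and [0.994212]): 0.957039 × 0.994212 = 0.9515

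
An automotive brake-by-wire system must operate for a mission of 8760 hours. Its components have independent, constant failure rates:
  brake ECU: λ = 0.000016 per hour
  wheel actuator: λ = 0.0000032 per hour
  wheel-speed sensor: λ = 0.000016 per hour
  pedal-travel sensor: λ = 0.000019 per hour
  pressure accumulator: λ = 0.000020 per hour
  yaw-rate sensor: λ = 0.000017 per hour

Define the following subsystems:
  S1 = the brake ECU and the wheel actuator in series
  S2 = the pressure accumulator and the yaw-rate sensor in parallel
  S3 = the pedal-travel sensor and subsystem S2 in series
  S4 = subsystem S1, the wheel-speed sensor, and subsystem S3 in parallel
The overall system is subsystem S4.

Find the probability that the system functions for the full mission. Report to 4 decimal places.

R(brake ECU) = exp(−0.000016 × 8760) = 0.869219
R(wheel actuator) = exp(−0.0000032 × 8760) = 0.972357
R(wheel-speed sensor) = exp(−0.000016 × 8760) = 0.869219
R(pedal-travel sensor) = exp(−0.000019 × 8760) = 0.846674
R(pressure accumulator) = exp(−0.000020 × 8760) = 0.839289
R(yaw-rate sensor) = exp(−0.000017 × 8760) = 0.861638
Series (brake ECU and wheel actuator): 0.869219 × 0.972357 = 0.845191
Parallel (pressure accumulator and yaw-rate sensor): 1 − (1 − 0.839289)(1 − 0.861638) = 0.977764
Series (pedal-travel sensor and [0.977764]): 0.846674 × 0.977764 = 0.827847
Parallel ([0.845191], wheel-speed sensor, and [0.827847]): 1 − (1 − 0.845191)(1 − 0.869219)(1 − 0.827847) = 0.9965

0.9965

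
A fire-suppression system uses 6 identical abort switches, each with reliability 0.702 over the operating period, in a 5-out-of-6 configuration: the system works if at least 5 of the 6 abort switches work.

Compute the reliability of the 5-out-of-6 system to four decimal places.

0.4245

R = Σ_{i=5}^{6} C(6,i) p^i (1−p)^{6−i} with p = 0.702
C(6,5)·0.702^5·0.298^1 = 0.304827
C(6,6)·0.702^6·0.298^0 = 0.119680
Sum = 0.4245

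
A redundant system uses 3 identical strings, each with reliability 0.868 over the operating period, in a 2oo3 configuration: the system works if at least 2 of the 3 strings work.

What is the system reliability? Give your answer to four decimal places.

R = Σ_{i=2}^{3} C(3,i) p^i (1−p)^{3−i} with p = 0.868
C(3,2)·0.868^2·0.132^1 = 0.298356
C(3,3)·0.868^3·0.132^0 = 0.653972
Sum = 0.9523

0.9523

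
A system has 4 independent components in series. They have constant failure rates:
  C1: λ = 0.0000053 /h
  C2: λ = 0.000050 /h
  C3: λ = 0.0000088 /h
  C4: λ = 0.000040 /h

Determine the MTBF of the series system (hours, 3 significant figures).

Series of exponential components: λ_sys = Σ λ_i
λ_sys = 0.0000053 + 0.000050 + 0.0000088 + 0.000040 = 1.0410e-04 /h
MTBF = 1 / λ_sys = 9610 h

9610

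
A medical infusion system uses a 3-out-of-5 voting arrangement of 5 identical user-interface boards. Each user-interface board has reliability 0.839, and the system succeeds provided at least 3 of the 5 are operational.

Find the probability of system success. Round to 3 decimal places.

0.968

R = Σ_{i=3}^{5} C(5,i) p^i (1−p)^{5−i} with p = 0.839
C(5,3)·0.839^3·0.161^2 = 0.15309
C(5,4)·0.839^4·0.161^1 = 0.39888
C(5,5)·0.839^5·0.161^0 = 0.41573
Sum = 0.968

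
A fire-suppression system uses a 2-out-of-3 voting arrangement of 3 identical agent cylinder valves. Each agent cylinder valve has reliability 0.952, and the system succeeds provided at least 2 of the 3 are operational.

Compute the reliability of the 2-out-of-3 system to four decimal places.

0.9933

R = Σ_{i=2}^{3} C(3,i) p^i (1−p)^{3−i} with p = 0.952
C(3,2)·0.952^2·0.048^1 = 0.130508
C(3,3)·0.952^3·0.048^0 = 0.862801
Sum = 0.9933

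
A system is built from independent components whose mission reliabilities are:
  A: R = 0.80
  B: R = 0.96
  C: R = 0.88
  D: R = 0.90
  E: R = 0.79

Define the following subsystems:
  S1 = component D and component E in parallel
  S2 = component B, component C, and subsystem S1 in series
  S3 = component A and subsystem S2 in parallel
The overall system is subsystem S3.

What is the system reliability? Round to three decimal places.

0.965

Parallel (D and E): 1 − (1 − 0.90000)(1 − 0.79000) = 0.97900
Series (B, C, and [0.97900]): 0.96000 × 0.88000 × 0.97900 = 0.82706
Parallel (A and [0.82706]): 1 − (1 − 0.80000)(1 − 0.82706) = 0.965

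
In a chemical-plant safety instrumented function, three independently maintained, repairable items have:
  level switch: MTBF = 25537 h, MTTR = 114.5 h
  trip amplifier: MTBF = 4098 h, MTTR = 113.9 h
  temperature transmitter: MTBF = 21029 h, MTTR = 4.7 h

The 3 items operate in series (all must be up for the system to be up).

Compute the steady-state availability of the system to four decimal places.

0.9684

A(level switch) = MTBF/(MTBF+MTTR) = 25537/(25537+114.5) = 0.995536
A(trip amplifier) = MTBF/(MTBF+MTTR) = 4098/(4098+113.9) = 0.972958
A(temperature transmitter) = MTBF/(MTBF+MTTR) = 21029/(21029+4.7) = 0.999777
Series availability: 0.995536 × 0.972958 × 0.999777 = 0.9684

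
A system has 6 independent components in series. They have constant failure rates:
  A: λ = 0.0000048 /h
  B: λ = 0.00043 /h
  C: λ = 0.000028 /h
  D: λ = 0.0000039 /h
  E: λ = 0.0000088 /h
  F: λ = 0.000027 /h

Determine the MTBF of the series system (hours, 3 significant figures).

1990

Series of exponential components: λ_sys = Σ λ_i
λ_sys = 0.0000048 + 0.00043 + 0.000028 + 0.0000039 + 0.0000088 + 0.000027 = 5.0250e-04 /h
MTBF = 1 / λ_sys = 1990 h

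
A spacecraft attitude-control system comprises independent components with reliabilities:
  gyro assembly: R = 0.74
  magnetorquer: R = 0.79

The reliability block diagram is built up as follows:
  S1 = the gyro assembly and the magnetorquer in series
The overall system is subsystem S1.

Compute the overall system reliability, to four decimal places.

0.5846

Series (gyro assembly and magnetorquer): 0.740000 × 0.790000 = 0.5846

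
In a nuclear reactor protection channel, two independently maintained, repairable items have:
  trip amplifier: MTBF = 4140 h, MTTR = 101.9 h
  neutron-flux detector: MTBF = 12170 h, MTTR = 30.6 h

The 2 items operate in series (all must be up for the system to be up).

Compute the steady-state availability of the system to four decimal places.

0.9735

A(trip amplifier) = MTBF/(MTBF+MTTR) = 4140/(4140+101.9) = 0.975978
A(neutron-flux detector) = MTBF/(MTBF+MTTR) = 12170/(12170+30.6) = 0.997492
Series availability: 0.975978 × 0.997492 = 0.9735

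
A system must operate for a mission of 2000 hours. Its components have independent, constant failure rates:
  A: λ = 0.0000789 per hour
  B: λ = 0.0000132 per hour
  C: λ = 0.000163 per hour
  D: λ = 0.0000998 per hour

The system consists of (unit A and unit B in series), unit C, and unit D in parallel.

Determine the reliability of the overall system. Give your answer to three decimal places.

R(A) = exp(−0.0000789 × 2000) = 0.85402
R(B) = exp(−0.0000132 × 2000) = 0.97395
R(C) = exp(−0.000163 × 2000) = 0.72181
R(D) = exp(−0.0000998 × 2000) = 0.81906
Series (A and B): 0.85402 × 0.97395 = 0.83177
Parallel ([0.83177], C, and D): 1 − (1 − 0.83177)(1 − 0.72181)(1 − 0.81906) = 0.992

0.992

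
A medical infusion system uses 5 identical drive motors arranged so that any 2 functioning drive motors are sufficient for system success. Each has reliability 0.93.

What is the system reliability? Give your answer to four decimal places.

0.9999

R = Σ_{i=2}^{5} C(5,i) p^i (1−p)^{5−i} with p = 0.93
C(5,2)·0.93^2·0.07^3 = 0.002967
C(5,3)·0.93^3·0.07^2 = 0.039413
C(5,4)·0.93^4·0.07^1 = 0.261818
C(5,5)·0.93^5·0.07^0 = 0.695688
Sum = 0.9999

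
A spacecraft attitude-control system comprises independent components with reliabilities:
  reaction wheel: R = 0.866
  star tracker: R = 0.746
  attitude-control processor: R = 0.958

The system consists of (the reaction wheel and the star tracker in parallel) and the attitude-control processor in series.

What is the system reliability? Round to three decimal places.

Parallel (reaction wheel and star tracker): 1 − (1 − 0.86600)(1 − 0.74600) = 0.96596
Series ([0.96596] and attitude-control processor): 0.96596 × 0.95800 = 0.925

0.925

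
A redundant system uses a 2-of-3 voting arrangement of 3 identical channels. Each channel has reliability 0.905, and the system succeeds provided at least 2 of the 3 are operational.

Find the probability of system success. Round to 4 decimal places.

0.9746

R = Σ_{i=2}^{3} C(3,i) p^i (1−p)^{3−i} with p = 0.905
C(3,2)·0.905^2·0.095^1 = 0.233422
C(3,3)·0.905^3·0.095^0 = 0.741218
Sum = 0.9746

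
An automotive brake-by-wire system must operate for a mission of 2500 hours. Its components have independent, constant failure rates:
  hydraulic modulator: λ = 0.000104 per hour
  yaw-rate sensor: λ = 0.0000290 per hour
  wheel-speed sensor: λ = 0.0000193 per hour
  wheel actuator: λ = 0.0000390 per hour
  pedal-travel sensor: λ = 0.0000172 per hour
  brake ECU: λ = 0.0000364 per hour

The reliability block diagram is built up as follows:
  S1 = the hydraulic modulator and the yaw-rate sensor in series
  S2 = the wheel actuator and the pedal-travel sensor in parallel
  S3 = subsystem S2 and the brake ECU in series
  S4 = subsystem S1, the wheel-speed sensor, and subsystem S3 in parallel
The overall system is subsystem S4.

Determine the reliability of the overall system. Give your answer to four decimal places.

0.9988

R(hydraulic modulator) = exp(−0.000104 × 2500) = 0.771052
R(yaw-rate sensor) = exp(−0.0000290 × 2500) = 0.930066
R(wheel-speed sensor) = exp(−0.0000193 × 2500) = 0.952896
R(wheel actuator) = exp(−0.0000390 × 2500) = 0.907102
R(pedal-travel sensor) = exp(−0.0000172 × 2500) = 0.957911
R(brake ECU) = exp(−0.0000364 × 2500) = 0.913018
Series (hydraulic modulator and yaw-rate sensor): 0.771052 × 0.930066 = 0.717129
Parallel (wheel actuator and pedal-travel sensor): 1 − (1 − 0.907102)(1 − 0.957911) = 0.996090
Series ([0.996090] and brake ECU): 0.996090 × 0.913018 = 0.909448
Parallel ([0.717129], wheel-speed sensor, and [0.909448]): 1 − (1 − 0.717129)(1 − 0.952896)(1 − 0.909448) = 0.9988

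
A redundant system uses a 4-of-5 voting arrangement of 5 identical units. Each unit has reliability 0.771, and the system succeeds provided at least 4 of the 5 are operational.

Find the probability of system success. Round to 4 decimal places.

R = Σ_{i=4}^{5} C(5,i) p^i (1−p)^{5−i} with p = 0.771
C(5,4)·0.771^4·0.229^1 = 0.404597
C(5,5)·0.771^5·0.229^0 = 0.272441
Sum = 0.6770

0.6770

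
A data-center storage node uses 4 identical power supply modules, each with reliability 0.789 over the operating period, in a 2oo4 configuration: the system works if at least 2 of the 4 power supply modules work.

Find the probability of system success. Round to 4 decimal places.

R = Σ_{i=2}^{4} C(4,i) p^i (1−p)^{4−i} with p = 0.789
C(4,2)·0.789^2·0.211^2 = 0.166292
C(4,3)·0.789^3·0.211^1 = 0.414547
C(4,4)·0.789^4·0.211^0 = 0.387532
Sum = 0.9684

0.9684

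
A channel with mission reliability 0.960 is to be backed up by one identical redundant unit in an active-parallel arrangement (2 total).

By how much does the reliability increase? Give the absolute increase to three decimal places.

R_before = 0.960
R_after = 1 − (1 − 0.960)^2 = 0.998
ΔR = 0.998 − 0.960 = 0.038

0.038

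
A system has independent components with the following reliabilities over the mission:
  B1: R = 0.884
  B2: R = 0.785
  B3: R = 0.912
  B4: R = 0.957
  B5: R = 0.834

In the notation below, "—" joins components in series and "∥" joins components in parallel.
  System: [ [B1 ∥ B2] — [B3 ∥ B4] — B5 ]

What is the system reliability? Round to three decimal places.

Parallel (B1 and B2): 1 − (1 − 0.88400)(1 − 0.78500) = 0.97506
Parallel (B3 and B4): 1 − (1 − 0.91200)(1 − 0.95700) = 0.99622
Series ([0.97506], [0.99622], and B5): 0.97506 × 0.99622 × 0.83400 = 0.810

0.810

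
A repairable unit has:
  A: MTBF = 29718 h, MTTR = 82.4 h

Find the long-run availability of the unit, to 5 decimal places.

0.99723

A(A) = MTBF/(MTBF+MTTR) = 29718/(29718+82.4) = 0.99723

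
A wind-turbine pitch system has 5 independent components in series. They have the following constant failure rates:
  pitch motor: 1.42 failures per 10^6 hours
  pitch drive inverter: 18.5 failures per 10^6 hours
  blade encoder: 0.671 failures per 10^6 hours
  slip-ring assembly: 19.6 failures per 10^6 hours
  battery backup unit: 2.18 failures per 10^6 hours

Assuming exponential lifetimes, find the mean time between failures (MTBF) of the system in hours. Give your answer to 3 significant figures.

Series of exponential components: λ_sys = Σ λ_i
λ_sys = 0.00000142 + 0.0000185 + 0.000000671 + 0.0000196 + 0.00000218 = 4.2371e-05 /h
MTBF = 1 / λ_sys = 23600 h

23600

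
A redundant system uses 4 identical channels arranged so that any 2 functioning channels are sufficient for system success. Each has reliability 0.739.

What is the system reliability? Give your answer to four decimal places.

0.9428

R = Σ_{i=2}^{4} C(4,i) p^i (1−p)^{4−i} with p = 0.739
C(4,2)·0.739^2·0.261^2 = 0.223214
C(4,3)·0.739^3·0.261^1 = 0.421341
C(4,4)·0.739^4·0.261^0 = 0.298248
Sum = 0.9428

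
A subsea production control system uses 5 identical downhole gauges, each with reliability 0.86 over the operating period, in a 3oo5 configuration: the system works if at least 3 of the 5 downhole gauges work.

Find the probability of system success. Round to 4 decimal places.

R = Σ_{i=3}^{5} C(5,i) p^i (1−p)^{5−i} with p = 0.86
C(5,3)·0.86^3·0.14^2 = 0.124667
C(5,4)·0.86^4·0.14^1 = 0.382906
C(5,5)·0.86^5·0.14^0 = 0.470427
Sum = 0.9780

0.9780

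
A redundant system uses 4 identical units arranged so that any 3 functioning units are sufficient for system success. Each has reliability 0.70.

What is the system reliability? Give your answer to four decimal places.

0.6517

R = Σ_{i=3}^{4} C(4,i) p^i (1−p)^{4−i} with p = 0.70
C(4,3)·0.70^3·0.30^1 = 0.411600
C(4,4)·0.70^4·0.30^0 = 0.240100
Sum = 0.6517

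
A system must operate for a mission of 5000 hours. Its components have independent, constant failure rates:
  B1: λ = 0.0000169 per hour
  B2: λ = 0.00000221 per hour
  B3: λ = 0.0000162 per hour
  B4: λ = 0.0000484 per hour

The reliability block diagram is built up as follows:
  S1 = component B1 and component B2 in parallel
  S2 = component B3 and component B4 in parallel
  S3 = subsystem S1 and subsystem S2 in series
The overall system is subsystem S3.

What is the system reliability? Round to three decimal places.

0.982

R(B1) = exp(−0.0000169 × 5000) = 0.91897
R(B2) = exp(−0.00000221 × 5000) = 0.98901
R(B3) = exp(−0.0000162 × 5000) = 0.92219
R(B4) = exp(−0.0000484 × 5000) = 0.78506
Parallel (B1 and B2): 1 − (1 − 0.91897)(1 − 0.98901) = 0.99911
Parallel (B3 and B4): 1 − (1 − 0.92219)(1 − 0.78506) = 0.98328
Series ([0.99911] and [0.98328]): 0.99911 × 0.98328 = 0.982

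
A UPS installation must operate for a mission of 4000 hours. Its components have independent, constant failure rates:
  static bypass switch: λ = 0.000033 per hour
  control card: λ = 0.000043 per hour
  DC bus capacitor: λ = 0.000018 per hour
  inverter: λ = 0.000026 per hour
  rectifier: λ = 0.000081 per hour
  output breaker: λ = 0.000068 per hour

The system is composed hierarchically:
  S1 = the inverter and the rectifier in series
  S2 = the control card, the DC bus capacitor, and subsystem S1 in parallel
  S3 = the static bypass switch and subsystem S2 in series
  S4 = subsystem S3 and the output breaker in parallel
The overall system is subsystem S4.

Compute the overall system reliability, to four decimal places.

R(static bypass switch) = exp(−0.000033 × 4000) = 0.876341
R(control card) = exp(−0.000043 × 4000) = 0.841979
R(DC bus capacitor) = exp(−0.000018 × 4000) = 0.930531
R(inverter) = exp(−0.000026 × 4000) = 0.901225
R(rectifier) = exp(−0.000081 × 4000) = 0.723250
R(output breaker) = exp(−0.000068 × 4000) = 0.761854
Series (inverter and rectifier): 0.901225 × 0.723250 = 0.651811
Parallel (control card, DC bus capacitor, and [0.651811]): 1 − (1 − 0.841979)(1 − 0.930531)(1 − 0.651811) = 0.996178
Series (static bypass switch and [0.996178]): 0.876341 × 0.996178 = 0.872992
Parallel ([0.872992] and output breaker): 1 − (1 − 0.872992)(1 − 0.761854) = 0.9698

0.9698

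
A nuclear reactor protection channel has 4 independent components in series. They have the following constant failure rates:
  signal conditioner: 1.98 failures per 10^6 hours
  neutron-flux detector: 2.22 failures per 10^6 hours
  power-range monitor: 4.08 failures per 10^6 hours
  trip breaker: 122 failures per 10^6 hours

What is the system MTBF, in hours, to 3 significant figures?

Series of exponential components: λ_sys = Σ λ_i
λ_sys = 0.00000198 + 0.00000222 + 0.00000408 + 0.000122 = 1.3028e-04 /h
MTBF = 1 / λ_sys = 7680 h

7680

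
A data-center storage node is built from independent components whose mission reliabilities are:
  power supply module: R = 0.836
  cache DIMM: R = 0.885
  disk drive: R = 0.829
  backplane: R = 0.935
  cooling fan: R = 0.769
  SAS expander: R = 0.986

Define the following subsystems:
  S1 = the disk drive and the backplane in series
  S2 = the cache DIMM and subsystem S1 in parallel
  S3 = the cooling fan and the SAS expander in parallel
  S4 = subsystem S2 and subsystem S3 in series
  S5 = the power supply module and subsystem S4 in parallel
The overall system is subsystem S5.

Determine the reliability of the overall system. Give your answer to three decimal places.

Series (disk drive and backplane): 0.82900 × 0.93500 = 0.77512
Parallel (cache DIMM and [0.77512]): 1 − (1 − 0.88500)(1 − 0.77512) = 0.97414
Parallel (cooling fan and SAS expander): 1 − (1 − 0.76900)(1 − 0.98600) = 0.99677
Series ([0.97414] and [0.99677]): 0.97414 × 0.99677 = 0.97099
Parallel (power supply module and [0.97099]): 1 − (1 − 0.83600)(1 − 0.97099) = 0.995

0.995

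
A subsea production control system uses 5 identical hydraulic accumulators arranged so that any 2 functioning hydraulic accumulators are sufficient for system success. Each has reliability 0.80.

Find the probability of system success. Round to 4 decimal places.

R = Σ_{i=2}^{5} C(5,i) p^i (1−p)^{5−i} with p = 0.80
C(5,2)·0.80^2·0.20^3 = 0.051200
C(5,3)·0.80^3·0.20^2 = 0.204800
C(5,4)·0.80^4·0.20^1 = 0.409600
C(5,5)·0.80^5·0.20^0 = 0.327680
Sum = 0.9933

0.9933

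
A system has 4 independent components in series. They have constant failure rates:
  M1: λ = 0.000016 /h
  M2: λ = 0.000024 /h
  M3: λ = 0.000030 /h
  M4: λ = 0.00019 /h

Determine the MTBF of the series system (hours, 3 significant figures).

Series of exponential components: λ_sys = Σ λ_i
λ_sys = 0.000016 + 0.000024 + 0.000030 + 0.00019 = 2.6000e-04 /h
MTBF = 1 / λ_sys = 3850 h

3850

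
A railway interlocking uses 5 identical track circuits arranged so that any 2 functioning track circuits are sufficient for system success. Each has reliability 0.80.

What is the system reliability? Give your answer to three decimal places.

R = Σ_{i=2}^{5} C(5,i) p^i (1−p)^{5−i} with p = 0.80
C(5,2)·0.80^2·0.20^3 = 0.05120
C(5,3)·0.80^3·0.20^2 = 0.20480
C(5,4)·0.80^4·0.20^1 = 0.40960
C(5,5)·0.80^5·0.20^0 = 0.32768
Sum = 0.993

0.993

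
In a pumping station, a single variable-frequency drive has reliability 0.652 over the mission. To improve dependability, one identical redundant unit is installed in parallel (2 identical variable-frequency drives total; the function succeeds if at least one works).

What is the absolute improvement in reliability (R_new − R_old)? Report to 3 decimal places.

R_before = 0.652
R_after = 1 − (1 − 0.652)^2 = 0.879
ΔR = 0.879 − 0.652 = 0.227

0.227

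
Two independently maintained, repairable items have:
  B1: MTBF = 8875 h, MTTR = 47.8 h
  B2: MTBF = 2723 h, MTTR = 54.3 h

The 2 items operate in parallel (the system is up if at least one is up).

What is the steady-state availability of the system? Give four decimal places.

0.9999

A(B1) = MTBF/(MTBF+MTTR) = 8875/(8875+47.8) = 0.994643
A(B2) = MTBF/(MTBF+MTTR) = 2723/(2723+54.3) = 0.980449
Parallel availability: 1 − (1 − 0.994643)(1 − 0.980449) = 0.9999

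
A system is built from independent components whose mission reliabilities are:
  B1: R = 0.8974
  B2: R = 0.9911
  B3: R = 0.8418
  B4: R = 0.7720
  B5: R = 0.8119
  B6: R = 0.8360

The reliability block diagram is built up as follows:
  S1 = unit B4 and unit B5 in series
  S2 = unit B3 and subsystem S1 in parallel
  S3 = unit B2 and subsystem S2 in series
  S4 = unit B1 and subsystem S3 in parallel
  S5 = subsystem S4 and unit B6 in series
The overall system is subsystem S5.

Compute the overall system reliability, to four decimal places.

0.8302

Series (B4 and B5): 0.772000 × 0.811900 = 0.626787
Parallel (B3 and [0.626787]): 1 − (1 − 0.841800)(1 − 0.626787) = 0.940958
Series (B2 and [0.940958]): 0.991100 × 0.940958 = 0.932583
Parallel (B1 and [0.932583]): 1 − (1 − 0.897400)(1 − 0.932583) = 0.993083
Series ([0.993083] and B6): 0.993083 × 0.836000 = 0.8302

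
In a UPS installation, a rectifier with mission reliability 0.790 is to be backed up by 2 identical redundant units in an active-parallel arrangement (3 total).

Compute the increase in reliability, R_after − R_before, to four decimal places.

R_before = 0.790
R_after = 1 − (1 − 0.790)^3 = 0.9907
ΔR = 0.9907 − 0.790 = 0.2007

0.2007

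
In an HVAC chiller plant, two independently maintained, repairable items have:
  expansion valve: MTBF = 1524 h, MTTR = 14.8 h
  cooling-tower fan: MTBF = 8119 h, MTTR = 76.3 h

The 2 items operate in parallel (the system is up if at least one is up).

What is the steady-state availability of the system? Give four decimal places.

0.9999

A(expansion valve) = MTBF/(MTBF+MTTR) = 1524/(1524+14.8) = 0.990382
A(cooling-tower fan) = MTBF/(MTBF+MTTR) = 8119/(8119+76.3) = 0.990690
Parallel availability: 1 − (1 − 0.990382)(1 − 0.990690) = 0.9999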